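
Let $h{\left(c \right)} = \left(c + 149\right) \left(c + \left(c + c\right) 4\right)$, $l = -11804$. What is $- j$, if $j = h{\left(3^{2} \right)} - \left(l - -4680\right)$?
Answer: $-19922$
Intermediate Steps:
$h{\left(c \right)} = 9 c \left(149 + c\right)$ ($h{\left(c \right)} = \left(149 + c\right) \left(c + 2 c 4\right) = \left(149 + c\right) \left(c + 8 c\right) = \left(149 + c\right) 9 c = 9 c \left(149 + c\right)$)
$j = 19922$ ($j = 9 \cdot 3^{2} \left(149 + 3^{2}\right) - \left(-11804 - -4680\right) = 9 \cdot 9 \left(149 + 9\right) - \left(-11804 + 4680\right) = 9 \cdot 9 \cdot 158 - -7124 = 12798 + 7124 = 19922$)
$- j = \left(-1\right) 19922 = -19922$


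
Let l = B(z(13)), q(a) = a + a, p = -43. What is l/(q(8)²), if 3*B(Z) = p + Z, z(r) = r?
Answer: -5/128 ≈ -0.039063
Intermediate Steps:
q(a) = 2*a
B(Z) = -43/3 + Z/3 (B(Z) = (-43 + Z)/3 = -43/3 + Z/3)
l = -10 (l = -43/3 + (⅓)*13 = -43/3 + 13/3 = -10)
l/(q(8)²) = -10/((2*8)²) = -10/(16²) = -10/256 = -10*1/256 = -5/128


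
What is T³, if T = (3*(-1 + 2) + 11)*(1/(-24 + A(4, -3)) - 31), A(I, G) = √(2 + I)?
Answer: -70373386347684/857375 - 107385629834*√6/7716375 ≈ -8.2114e+7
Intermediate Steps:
T = -434 + 14/(-24 + √6) (T = (3*(-1 + 2) + 11)*(1/(-24 + √(2 + 4)) - 31) = (3*1 + 11)*(1/(-24 + √6) - 31) = (3 + 11)*(-31 + 1/(-24 + √6)) = 14*(-31 + 1/(-24 + √6)) = -434 + 14/(-24 + √6) ≈ -434.65)
T³ = (-41286/95 - 7*√6/285)³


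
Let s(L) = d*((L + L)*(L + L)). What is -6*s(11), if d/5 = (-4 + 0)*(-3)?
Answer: -174240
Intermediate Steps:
d = 60 (d = 5*((-4 + 0)*(-3)) = 5*(-4*(-3)) = 5*12 = 60)
s(L) = 240*L² (s(L) = 60*((L + L)*(L + L)) = 60*((2*L)*(2*L)) = 60*(4*L²) = 240*L²)
-6*s(11) = -1440*11² = -1440*121 = -6*29040 = -174240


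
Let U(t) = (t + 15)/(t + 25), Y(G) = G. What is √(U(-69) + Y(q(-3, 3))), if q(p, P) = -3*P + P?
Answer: I*√2310/22 ≈ 2.1847*I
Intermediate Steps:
q(p, P) = -2*P
U(t) = (15 + t)/(25 + t)
√(U(-69) + Y(q(-3, 3))) = √((15 - 69)/(25 - 69) - 2*3) = √(-54/(-44) - 6) = √(-1/44*(-54) - 6) = √(27/22 - 6) = √(-105/22) = I*√2310/22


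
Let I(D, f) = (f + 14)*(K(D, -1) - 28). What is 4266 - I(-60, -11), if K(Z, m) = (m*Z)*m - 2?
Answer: 4536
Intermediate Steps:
K(Z, m) = -2 + Z*m**2 (K(Z, m) = (Z*m)*m - 2 = Z*m**2 - 2 = -2 + Z*m**2)
I(D, f) = (-30 + D)*(14 + f) (I(D, f) = (f + 14)*((-2 + D*(-1)**2) - 28) = (14 + f)*((-2 + D*1) - 28) = (14 + f)*((-2 + D) - 28) = (14 + f)*(-30 + D) = (-30 + D)*(14 + f))
4266 - I(-60, -11) = 4266 - (-420 - 30*(-11) + 14*(-60) - 60*(-11)) = 4266 - (-420 + 330 - 840 + 660) = 4266 - 1*(-270) = 4266 + 270 = 4536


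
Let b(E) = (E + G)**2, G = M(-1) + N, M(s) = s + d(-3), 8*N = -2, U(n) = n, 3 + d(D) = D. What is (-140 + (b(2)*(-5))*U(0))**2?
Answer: 19600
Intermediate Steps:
d(D) = -3 + D
N = -1/4 (N = (1/8)*(-2) = -1/4 ≈ -0.25000)
M(s) = -6 + s (M(s) = s + (-3 - 3) = s - 6 = -6 + s)
G = -29/4 (G = (-6 - 1) - 1/4 = -7 - 1/4 = -29/4 ≈ -7.2500)
b(E) = (-29/4 + E)**2 (b(E) = (E - 29/4)**2 = (-29/4 + E)**2)
(-140 + (b(2)*(-5))*U(0))**2 = (-140 + (((-29 + 4*2)**2/16)*(-5))*0)**2 = (-140 + (((-29 + 8)**2/16)*(-5))*0)**2 = (-140 + (((1/16)*(-21)**2)*(-5))*0)**2 = (-140 + (((1/16)*441)*(-5))*0)**2 = (-140 + ((441/16)*(-5))*0)**2 = (-140 - 2205/16*0)**2 = (-140 + 0)**2 = (-140)**2 = 19600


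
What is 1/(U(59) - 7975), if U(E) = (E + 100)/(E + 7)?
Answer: -22/175397 ≈ -0.00012543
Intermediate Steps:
U(E) = (100 + E)/(7 + E)
1/(U(59) - 7975) = 1/((100 + 59)/(7 + 59) - 7975) = 1/(159/66 - 7975) = 1/((1/66)*159 - 7975) = 1/(53/22 - 7975) = 1/(-175397/22) = -22/175397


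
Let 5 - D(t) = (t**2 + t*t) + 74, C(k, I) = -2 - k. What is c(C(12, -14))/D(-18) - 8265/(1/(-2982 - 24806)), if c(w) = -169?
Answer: 164671827109/717 ≈ 2.2967e+8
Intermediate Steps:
D(t) = -69 - 2*t**2 (D(t) = 5 - ((t**2 + t*t) + 74) = 5 - ((t**2 + t**2) + 74) = 5 - (2*t**2 + 74) = 5 - (74 + 2*t**2) = 5 + (-74 - 2*t**2) = -69 - 2*t**2)
c(C(12, -14))/D(-18) - 8265/(1/(-2982 - 24806)) = -169/(-69 - 2*(-18)**2) - 8265/(1/(-2982 - 24806)) = -169/(-69 - 2*324) - 8265/(1/(-27788)) = -169/(-69 - 648) - 8265/(-1/27788) = -169/(-717) - 8265*(-27788) = -169*(-1/717) + 229667820 = 169/717 + 229667820 = 164671827109/717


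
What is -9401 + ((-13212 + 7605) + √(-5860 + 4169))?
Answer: -15008 + I*√1691 ≈ -15008.0 + 41.122*I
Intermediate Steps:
-9401 + ((-13212 + 7605) + √(-5860 + 4169)) = -9401 + (-5607 + √(-1691)) = -9401 + (-5607 + I*√1691) = -15008 + I*√1691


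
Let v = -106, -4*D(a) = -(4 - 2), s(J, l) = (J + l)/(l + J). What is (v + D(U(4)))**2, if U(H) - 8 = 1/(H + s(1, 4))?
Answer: 44521/4 ≈ 11130.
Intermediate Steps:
s(J, l) = 1 (s(J, l) = (J + l)/(J + l) = 1)
U(H) = 8 + 1/(1 + H) (U(H) = 8 + 1/(H + 1) = 8 + 1/(1 + H))
D(a) = 1/2 (D(a) = -(-1)*(4 - 2)/4 = -(-1)*2/4 = -1/4*(-2) = 1/2)
(v + D(U(4)))**2 = (-106 + 1/2)**2 = (-211/2)**2 = 44521/4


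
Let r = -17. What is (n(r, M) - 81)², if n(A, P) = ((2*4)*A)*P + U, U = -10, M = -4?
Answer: 205209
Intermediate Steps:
n(A, P) = -10 + 8*A*P (n(A, P) = ((2*4)*A)*P - 10 = (8*A)*P - 10 = 8*A*P - 10 = -10 + 8*A*P)
(n(r, M) - 81)² = ((-10 + 8*(-17)*(-4)) - 81)² = ((-10 + 544) - 81)² = (534 - 81)² = 453² = 205209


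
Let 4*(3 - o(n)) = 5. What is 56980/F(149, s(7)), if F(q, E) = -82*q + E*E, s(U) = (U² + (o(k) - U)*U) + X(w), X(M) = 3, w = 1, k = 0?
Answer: -911680/191767 ≈ -4.7541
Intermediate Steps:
o(n) = 7/4 (o(n) = 3 - ¼*5 = 3 - 5/4 = 7/4)
s(U) = 3 + U² + U*(7/4 - U) (s(U) = (U² + (7/4 - U)*U) + 3 = (U² + U*(7/4 - U)) + 3 = 3 + U² + U*(7/4 - U))
F(q, E) = E² - 82*q (F(q, E) = -82*q + E² = E² - 82*q)
56980/F(149, s(7)) = 56980/((3 + (7/4)*7)² - 82*149) = 56980/((3 + 49/4)² - 12218) = 56980/((61/4)² - 12218) = 56980/(3721/16 - 12218) = 56980/(-191767/16) = 56980*(-16/191767) = -911680/191767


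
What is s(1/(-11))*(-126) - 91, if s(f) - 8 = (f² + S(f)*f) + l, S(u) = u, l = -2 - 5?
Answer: -26509/121 ≈ -219.08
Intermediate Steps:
l = -7
s(f) = 1 + 2*f² (s(f) = 8 + ((f² + f*f) - 7) = 8 + ((f² + f²) - 7) = 8 + (2*f² - 7) = 8 + (-7 + 2*f²) = 1 + 2*f²)
s(1/(-11))*(-126) - 91 = (1 + 2*(1/(-11))²)*(-126) - 91 = (1 + 2*(1*(-1/11))²)*(-126) - 91 = (1 + 2*(-1/11)²)*(-126) - 91 = (1 + 2*(1/121))*(-126) - 91 = (1 + 2/121)*(-126) - 91 = (123/121)*(-126) - 91 = -15498/121 - 91 = -26509/121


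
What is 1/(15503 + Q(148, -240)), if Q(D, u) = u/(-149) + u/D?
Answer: 5513/85467979 ≈ 6.4504e-5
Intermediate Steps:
Q(D, u) = -u/149 + u/D (Q(D, u) = u*(-1/149) + u/D = -u/149 + u/D)
1/(15503 + Q(148, -240)) = 1/(15503 + (-1/149*(-240) - 240/148)) = 1/(15503 + (240/149 - 240*1/148)) = 1/(15503 + (240/149 - 60/37)) = 1/(15503 - 60/5513) = 1/(85467979/5513) = 5513/85467979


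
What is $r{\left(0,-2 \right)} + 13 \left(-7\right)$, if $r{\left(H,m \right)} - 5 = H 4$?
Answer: $-86$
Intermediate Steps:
$r{\left(H,m \right)} = 5 + 4 H$ ($r{\left(H,m \right)} = 5 + H 4 = 5 + 4 H$)
$r{\left(0,-2 \right)} + 13 \left(-7\right) = \left(5 + 4 \cdot 0\right) + 13 \left(-7\right) = \left(5 + 0\right) - 91 = 5 - 91 = -86$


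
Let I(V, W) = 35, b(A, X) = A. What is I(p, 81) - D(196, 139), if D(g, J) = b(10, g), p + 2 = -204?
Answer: 25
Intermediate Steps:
p = -206 (p = -2 - 204 = -206)
D(g, J) = 10
I(p, 81) - D(196, 139) = 35 - 1*10 = 35 - 10 = 25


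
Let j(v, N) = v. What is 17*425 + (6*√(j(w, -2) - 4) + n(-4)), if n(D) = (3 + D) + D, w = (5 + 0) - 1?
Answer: 7220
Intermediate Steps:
w = 4 (w = 5 - 1 = 4)
n(D) = 3 + 2*D
17*425 + (6*√(j(w, -2) - 4) + n(-4)) = 17*425 + (6*√(4 - 4) + (3 + 2*(-4))) = 7225 + (6*√0 + (3 - 8)) = 7225 + (6*0 - 5) = 7225 + (0 - 5) = 7225 - 5 = 7220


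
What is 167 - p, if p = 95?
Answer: 72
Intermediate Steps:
167 - p = 167 - 1*95 = 167 - 95 = 72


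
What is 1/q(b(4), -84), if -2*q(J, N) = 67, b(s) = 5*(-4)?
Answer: -2/67 ≈ -0.029851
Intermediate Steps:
b(s) = -20
q(J, N) = -67/2 (q(J, N) = -½*67 = -67/2)
1/q(b(4), -84) = 1/(-67/2) = -2/67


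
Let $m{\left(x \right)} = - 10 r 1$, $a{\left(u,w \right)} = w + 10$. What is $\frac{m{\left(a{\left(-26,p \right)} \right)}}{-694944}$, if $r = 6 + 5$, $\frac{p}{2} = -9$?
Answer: $\frac{55}{347472} \approx 0.00015829$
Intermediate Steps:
$p = -18$ ($p = 2 \left(-9\right) = -18$)
$r = 11$
$a{\left(u,w \right)} = 10 + w$
$m{\left(x \right)} = -110$ ($m{\left(x \right)} = \left(-10\right) 11 \cdot 1 = \left(-110\right) 1 = -110$)
$\frac{m{\left(a{\left(-26,p \right)} \right)}}{-694944} = - \frac{110}{-694944} = \left(-110\right) \left(- \frac{1}{694944}\right) = \frac{55}{347472}$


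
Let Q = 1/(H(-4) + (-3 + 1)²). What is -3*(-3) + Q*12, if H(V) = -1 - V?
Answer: 75/7 ≈ 10.714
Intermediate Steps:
Q = ⅐ (Q = 1/((-1 - 1*(-4)) + (-3 + 1)²) = 1/((-1 + 4) + (-2)²) = 1/(3 + 4) = 1/7 = ⅐ ≈ 0.14286)
-3*(-3) + Q*12 = -3*(-3) + (⅐)*12 = 9 + 12/7 = 75/7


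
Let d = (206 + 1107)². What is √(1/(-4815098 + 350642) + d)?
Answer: √8590264870930136382/2232228 ≈ 1313.0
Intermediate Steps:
d = 1723969 (d = 1313² = 1723969)
√(1/(-4815098 + 350642) + d) = √(1/(-4815098 + 350642) + 1723969) = √(1/(-4464456) + 1723969) = √(-1/4464456 + 1723969) = √(7696583745863/4464456) = √8590264870930136382/2232228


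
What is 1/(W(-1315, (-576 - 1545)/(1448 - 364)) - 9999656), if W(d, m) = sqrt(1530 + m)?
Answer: -10839627104/108392542206619825 - 2*sqrt(448884129)/108392542206619825 ≈ -1.0000e-7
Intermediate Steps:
1/(W(-1315, (-576 - 1545)/(1448 - 364)) - 9999656) = 1/(sqrt(1530 + (-576 - 1545)/(1448 - 364)) - 9999656) = 1/(sqrt(1530 - 2121/1084) - 9999656) = 1/(sqrt(1656399/1084) - 9999656) = 1/(sqrt(448884129)/542 - 9999656) = 1/(-9999656 + sqrt(448884129)/542)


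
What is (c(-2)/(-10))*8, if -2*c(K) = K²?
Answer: 8/5 ≈ 1.6000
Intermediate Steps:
c(K) = -K²/2
(c(-2)/(-10))*8 = ((-½*(-2)²)/(-10))*8 = -(-1)*4/20*8 = -⅒*(-2)*8 = (⅕)*8 = 8/5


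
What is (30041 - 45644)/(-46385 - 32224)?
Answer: 5201/26203 ≈ 0.19849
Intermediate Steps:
(30041 - 45644)/(-46385 - 32224) = -15603/(-78609) = -15603*(-1/78609) = 5201/26203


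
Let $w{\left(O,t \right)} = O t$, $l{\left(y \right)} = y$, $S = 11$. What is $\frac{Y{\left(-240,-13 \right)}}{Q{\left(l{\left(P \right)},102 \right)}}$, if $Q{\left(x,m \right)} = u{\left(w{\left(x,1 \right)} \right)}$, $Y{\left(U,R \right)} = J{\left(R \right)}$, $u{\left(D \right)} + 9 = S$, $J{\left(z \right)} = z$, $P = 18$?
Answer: $- \frac{13}{2} \approx -6.5$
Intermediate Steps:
$u{\left(D \right)} = 2$ ($u{\left(D \right)} = -9 + 11 = 2$)
$Y{\left(U,R \right)} = R$
$Q{\left(x,m \right)} = 2$
$\frac{Y{\left(-240,-13 \right)}}{Q{\left(l{\left(P \right)},102 \right)}} = - \frac{13}{2}$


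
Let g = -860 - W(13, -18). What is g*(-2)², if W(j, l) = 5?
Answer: -3460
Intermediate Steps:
g = -865 (g = -860 - 1*5 = -860 - 5 = -865)
g*(-2)² = -865*(-2)² = -865*4 = -3460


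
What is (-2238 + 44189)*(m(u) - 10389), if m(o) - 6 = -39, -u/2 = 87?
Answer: -437213322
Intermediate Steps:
u = -174 (u = -2*87 = -174)
m(o) = -33 (m(o) = 6 - 39 = -33)
(-2238 + 44189)*(m(u) - 10389) = (-2238 + 44189)*(-33 - 10389) = 41951*(-10422) = -437213322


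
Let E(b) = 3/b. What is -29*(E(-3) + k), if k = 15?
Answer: -406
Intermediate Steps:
-29*(E(-3) + k) = -29*(3/(-3) + 15) = -29*(3*(-1/3) + 15) = -29*(-1 + 15) = -29*14 = -406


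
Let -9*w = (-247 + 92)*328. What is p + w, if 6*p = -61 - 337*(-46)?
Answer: 148003/18 ≈ 8222.4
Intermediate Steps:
p = 5147/2 (p = (-61 - 337*(-46))/6 = (-61 + 15502)/6 = (⅙)*15441 = 5147/2 ≈ 2573.5)
w = 50840/9 (w = -(-247 + 92)*328/9 = -(-155)*328/9 = -⅑*(-50840) = 50840/9 ≈ 5648.9)
p + w = 5147/2 + 50840/9 = 148003/18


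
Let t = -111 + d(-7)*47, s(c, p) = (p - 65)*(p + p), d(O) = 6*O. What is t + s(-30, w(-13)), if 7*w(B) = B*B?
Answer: -198833/49 ≈ -4057.8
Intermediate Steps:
w(B) = B²/7 (w(B) = (B*B)/7 = B²/7)
s(c, p) = 2*p*(-65 + p) (s(c, p) = (-65 + p)*(2*p) = 2*p*(-65 + p))
t = -2085 (t = -111 + (6*(-7))*47 = -111 - 42*47 = -111 - 1974 = -2085)
t + s(-30, w(-13)) = -2085 + 2*((⅐)*(-13)²)*(-65 + (⅐)*(-13)²) = -2085 + 2*((⅐)*169)*(-65 + (⅐)*169) = -2085 + 2*(169/7)*(-65 + 169/7) = -2085 + 2*(169/7)*(-286/7) = -2085 - 96668/49 = -198833/49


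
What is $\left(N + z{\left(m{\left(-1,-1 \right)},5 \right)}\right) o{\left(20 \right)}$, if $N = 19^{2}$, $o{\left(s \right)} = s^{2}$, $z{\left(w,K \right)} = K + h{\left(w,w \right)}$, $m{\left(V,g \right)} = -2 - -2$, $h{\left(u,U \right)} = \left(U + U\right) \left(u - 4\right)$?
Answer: $146400$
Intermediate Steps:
$h{\left(u,U \right)} = 2 U \left(-4 + u\right)$
$m{\left(V,g \right)} = 0$ ($m{\left(V,g \right)} = -2 + 2 = 0$)
$z{\left(w,K \right)} = K + 2 w \left(-4 + w\right)$
$N = 361$
$\left(N + z{\left(m{\left(-1,-1 \right)},5 \right)}\right) o{\left(20 \right)} = \left(361 + \left(5 + 2 \cdot 0 \left(-4 + 0\right)\right)\right) 20^{2} = \left(361 + \left(5 + 2 \cdot 0 \left(-4\right)\right)\right) 400 = \left(361 + \left(5 + 0\right)\right) 400 = \left(361 + 5\right) 400 = 366 \cdot 400 = 146400$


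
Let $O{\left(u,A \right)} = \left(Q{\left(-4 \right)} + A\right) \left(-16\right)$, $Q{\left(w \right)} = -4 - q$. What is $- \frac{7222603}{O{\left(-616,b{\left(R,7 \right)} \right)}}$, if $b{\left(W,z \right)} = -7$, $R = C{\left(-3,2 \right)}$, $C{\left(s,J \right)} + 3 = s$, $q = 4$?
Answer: $- \frac{7222603}{240} \approx -30094.0$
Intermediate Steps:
$C{\left(s,J \right)} = -3 + s$
$Q{\left(w \right)} = -8$ ($Q{\left(w \right)} = -4 - 4 = -8$)
$R = -6$ ($R = -3 - 3 = -6$)
$O{\left(u,A \right)} = 128 - 16 A$ ($O{\left(u,A \right)} = \left(-8 + A\right) \left(-16\right) = 128 - 16 A$)
$- \frac{7222603}{O{\left(-616,b{\left(R,7 \right)} \right)}} = - \frac{7222603}{128 - -112} = - \frac{7222603}{128 + 112} = - \frac{7222603}{240}$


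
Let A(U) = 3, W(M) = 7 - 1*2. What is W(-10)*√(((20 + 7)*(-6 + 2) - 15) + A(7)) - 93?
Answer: -93 + 10*I*√30 ≈ -93.0 + 54.772*I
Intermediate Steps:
W(M) = 5 (W(M) = 7 - 2 = 5)
W(-10)*√(((20 + 7)*(-6 + 2) - 15) + A(7)) - 93 = 5*√(((20 + 7)*(-6 + 2) - 15) + 3) - 93 = 5*√((27*(-4) - 15) + 3) - 93 = 5*√((-108 - 15) + 3) - 93 = 5*√(-123 + 3) - 93 = 5*√(-120) - 93 = 5*(2*I*√30) - 93 = 10*I*√30 - 93 = -93 + 10*I*√30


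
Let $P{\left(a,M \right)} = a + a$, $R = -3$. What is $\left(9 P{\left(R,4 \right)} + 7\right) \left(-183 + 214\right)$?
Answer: $-1457$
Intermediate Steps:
$P{\left(a,M \right)} = 2 a$
$\left(9 P{\left(R,4 \right)} + 7\right) \left(-183 + 214\right) = \left(9 \cdot 2 \left(-3\right) + 7\right) \left(-183 + 214\right) = \left(9 \left(-6\right) + 7\right) 31 = \left(-54 + 7\right) 31 = \left(-47\right) 31 = -1457$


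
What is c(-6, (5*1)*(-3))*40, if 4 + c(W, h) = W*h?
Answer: 3440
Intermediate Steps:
c(W, h) = -4 + W*h
c(-6, (5*1)*(-3))*40 = (-4 - 6*5*1*(-3))*40 = (-4 - 30*(-3))*40 = (-4 - 6*(-15))*40 = (-4 + 90)*40 = 86*40 = 3440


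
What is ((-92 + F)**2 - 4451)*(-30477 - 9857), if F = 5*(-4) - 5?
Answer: -372605492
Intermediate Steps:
F = -25 (F = -20 - 5 = -25)
((-92 + F)**2 - 4451)*(-30477 - 9857) = ((-92 - 25)**2 - 4451)*(-30477 - 9857) = ((-117)**2 - 4451)*(-40334) = (13689 - 4451)*(-40334) = 9238*(-40334) = -372605492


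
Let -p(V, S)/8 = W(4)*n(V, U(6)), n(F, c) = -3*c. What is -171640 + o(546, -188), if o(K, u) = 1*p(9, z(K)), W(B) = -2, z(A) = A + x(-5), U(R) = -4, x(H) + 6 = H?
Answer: -171448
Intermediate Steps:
x(H) = -6 + H
z(A) = -11 + A (z(A) = A + (-6 - 5) = A - 11 = -11 + A)
p(V, S) = 192 (p(V, S) = -(-16)*(-3*(-4)) = -(-16)*12 = -8*(-24) = 192)
o(K, u) = 192 (o(K, u) = 1*192 = 192)
-171640 + o(546, -188) = -171640 + 192 = -171448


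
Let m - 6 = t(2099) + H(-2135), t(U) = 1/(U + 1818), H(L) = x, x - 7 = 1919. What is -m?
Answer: -7567645/3917 ≈ -1932.0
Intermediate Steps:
x = 1926 (x = 7 + 1919 = 1926)
H(L) = 1926
t(U) = 1/(1818 + U)
m = 7567645/3917 (m = 6 + (1/(1818 + 2099) + 1926) = 6 + (1/3917 + 1926) = 6 + 7544143/3917 = 7567645/3917 ≈ 1932.0)
-m = -1*7567645/3917 = -7567645/3917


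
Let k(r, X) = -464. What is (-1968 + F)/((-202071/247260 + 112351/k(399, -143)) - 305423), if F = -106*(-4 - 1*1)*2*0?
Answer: 18815496960/2922386590327 ≈ 0.0064384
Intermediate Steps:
F = 0 (F = -106*(-4 - 1)*2*0 = -106*(-5*2)*0 = -(-1060)*0 = -106*0 = 0)
(-1968 + F)/((-202071/247260 + 112351/k(399, -143)) - 305423) = (-1968 + 0)/((-202071/247260 + 112351/(-464)) - 305423) = -1968/((-202071*1/247260 + 112351*(-1/464)) - 305423) = -1968/((-67357/82420 - 112351/464) - 305423) = -1968/(-2322805767/9560720 - 305423) = -1968/(-2922386590327/9560720) = -1968*(-9560720/2922386590327) = 18815496960/2922386590327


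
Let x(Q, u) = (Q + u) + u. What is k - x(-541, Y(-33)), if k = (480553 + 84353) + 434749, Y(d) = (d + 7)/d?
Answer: 33006416/33 ≈ 1.0002e+6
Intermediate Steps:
Y(d) = (7 + d)/d
x(Q, u) = Q + 2*u
k = 999655 (k = 564906 + 434749 = 999655)
k - x(-541, Y(-33)) = 999655 - (-541 + 2*((7 - 33)/(-33))) = 999655 - (-541 + 2*(-1/33*(-26))) = 999655 - (-541 + 2*(26/33)) = 999655 - (-541 + 52/33) = 999655 - 1*(-17801/33) = 999655 + 17801/33 = 33006416/33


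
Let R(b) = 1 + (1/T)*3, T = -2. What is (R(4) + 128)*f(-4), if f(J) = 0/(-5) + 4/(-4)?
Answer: -255/2 ≈ -127.50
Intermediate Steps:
R(b) = -½ (R(b) = 1 + (1/(-2))*3 = 1 + (1*(-½))*3 = 1 - ½*3 = 1 - 3/2 = -½)
f(J) = -1 (f(J) = 0*(-⅕) + 4*(-¼) = 0 - 1 = -1)
(R(4) + 128)*f(-4) = (-½ + 128)*(-1) = (255/2)*(-1) = -255/2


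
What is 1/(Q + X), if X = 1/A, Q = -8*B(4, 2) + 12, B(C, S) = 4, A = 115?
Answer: -115/2299 ≈ -0.050022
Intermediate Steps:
Q = -20 (Q = -8*4 + 12 = -32 + 12 = -20)
X = 1/115 ≈ 0.0086956
1/(Q + X) = 1/(-20 + 1/115) = 1/(-2299/115) = -115/2299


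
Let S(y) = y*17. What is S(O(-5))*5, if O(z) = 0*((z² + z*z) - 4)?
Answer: 0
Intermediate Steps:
O(z) = 0 (O(z) = 0*((z² + z²) - 4) = 0*(2*z² - 4) = 0*(-4 + 2*z²) = 0)
S(y) = 17*y
S(O(-5))*5 = (17*0)*5 = 0*5 = 0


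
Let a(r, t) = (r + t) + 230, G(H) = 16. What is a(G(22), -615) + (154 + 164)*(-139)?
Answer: -44571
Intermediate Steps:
a(r, t) = 230 + r + t
a(G(22), -615) + (154 + 164)*(-139) = (230 + 16 - 615) + (154 + 164)*(-139) = -369 + 318*(-139) = -369 - 44202 = -44571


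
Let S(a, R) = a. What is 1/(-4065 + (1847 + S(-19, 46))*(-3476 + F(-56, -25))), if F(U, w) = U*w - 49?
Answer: -1/3888565 ≈ -2.5716e-7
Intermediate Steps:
F(U, w) = -49 + U*w
1/(-4065 + (1847 + S(-19, 46))*(-3476 + F(-56, -25))) = 1/(-4065 + (1847 - 19)*(-3476 + (-49 - 56*(-25)))) = 1/(-4065 + 1828*(-3476 + (-49 + 1400))) = 1/(-4065 + 1828*(-3476 + 1351)) = 1/(-4065 + 1828*(-2125)) = 1/(-4065 - 3884500) = 1/(-3888565) = -1/3888565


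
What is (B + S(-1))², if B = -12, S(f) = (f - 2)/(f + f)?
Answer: 441/4 ≈ 110.25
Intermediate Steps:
S(f) = (-2 + f)/(2*f) (S(f) = (-2 + f)/((2*f)) = (-2 + f)*(1/(2*f)) = (-2 + f)/(2*f))
(B + S(-1))² = (-12 + (½)*(-2 - 1)/(-1))² = (-12 + (½)*(-1)*(-3))² = (-12 + 3/2)² = (-21/2)² = 441/4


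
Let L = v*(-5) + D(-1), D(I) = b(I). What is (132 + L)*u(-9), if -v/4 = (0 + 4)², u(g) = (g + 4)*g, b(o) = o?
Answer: 20295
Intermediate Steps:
u(g) = g*(4 + g) (u(g) = (4 + g)*g = g*(4 + g))
D(I) = I
v = -64 (v = -4*(0 + 4)² = -4*4² = -4*16 = -64)
L = 319 (L = -64*(-5) - 1 = 320 - 1 = 319)
(132 + L)*u(-9) = (132 + 319)*(-9*(4 - 9)) = 451*(-9*(-5)) = 451*45 = 20295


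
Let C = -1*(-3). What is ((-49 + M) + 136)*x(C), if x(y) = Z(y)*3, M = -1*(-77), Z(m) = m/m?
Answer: 492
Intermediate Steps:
Z(m) = 1
C = 3
M = 77
x(y) = 3 (x(y) = 1*3 = 3)
((-49 + M) + 136)*x(C) = ((-49 + 77) + 136)*3 = (28 + 136)*3 = 164*3 = 492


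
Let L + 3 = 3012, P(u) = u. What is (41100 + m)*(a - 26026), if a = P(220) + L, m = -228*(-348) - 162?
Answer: -2742068754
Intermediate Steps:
m = 79182 (m = 79344 - 162 = 79182)
L = 3009 (L = -3 + 3012 = 3009)
a = 3229 (a = 220 + 3009 = 3229)
(41100 + m)*(a - 26026) = (41100 + 79182)*(3229 - 26026) = 120282*(-22797) = -2742068754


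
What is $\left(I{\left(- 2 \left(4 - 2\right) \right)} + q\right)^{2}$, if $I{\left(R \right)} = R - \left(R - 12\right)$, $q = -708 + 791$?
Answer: $9025$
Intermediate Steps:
$q = 83$
$I{\left(R \right)} = 12$ ($I{\left(R \right)} = R - \left(-12 + R\right) = 12$)
$\left(I{\left(- 2 \left(4 - 2\right) \right)} + q\right)^{2} = \left(12 + 83\right)^{2} = 95^{2} = 9025$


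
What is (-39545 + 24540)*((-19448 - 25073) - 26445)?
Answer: 1064844830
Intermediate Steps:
(-39545 + 24540)*((-19448 - 25073) - 26445) = -15005*(-44521 - 26445) = -15005*(-70966) = 1064844830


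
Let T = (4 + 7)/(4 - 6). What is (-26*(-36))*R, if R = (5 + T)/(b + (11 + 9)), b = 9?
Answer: -468/29 ≈ -16.138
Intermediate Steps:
T = -11/2 (T = 11/(-2) = 11*(-½) = -11/2 ≈ -5.5000)
R = -1/58 (R = (5 - 11/2)/(9 + (11 + 9)) = -1/(2*(9 + 20)) = -½/29 = -½*1/29 = -1/58 ≈ -0.017241)
(-26*(-36))*R = -26*(-36)*(-1/58) = 936*(-1/58) = -468/29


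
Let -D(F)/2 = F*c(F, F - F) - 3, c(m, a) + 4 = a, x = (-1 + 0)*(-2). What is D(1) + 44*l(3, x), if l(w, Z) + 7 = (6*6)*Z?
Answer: 2874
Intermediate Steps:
x = 2 (x = -1*(-2) = 2)
l(w, Z) = -7 + 36*Z (l(w, Z) = -7 + (6*6)*Z = -7 + 36*Z)
c(m, a) = -4 + a
D(F) = 6 + 8*F (D(F) = -2*(F*(-4 + (F - F)) - 3) = -2*(F*(-4 + 0) - 3) = -2*(F*(-4) - 3) = -2*(-4*F - 3) = -2*(-3 - 4*F) = 6 + 8*F)
D(1) + 44*l(3, x) = (6 + 8*1) + 44*(-7 + 36*2) = (6 + 8) + 44*(-7 + 72) = 14 + 44*65 = 14 + 2860 = 2874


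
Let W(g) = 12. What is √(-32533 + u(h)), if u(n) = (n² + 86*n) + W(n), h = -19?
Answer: I*√33794 ≈ 183.83*I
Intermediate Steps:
u(n) = 12 + n² + 86*n (u(n) = (n² + 86*n) + 12 = 12 + n² + 86*n)
√(-32533 + u(h)) = √(-32533 + (12 + (-19)² + 86*(-19))) = √(-32533 + (12 + 361 - 1634)) = √(-32533 - 1261) = √(-33794) = I*√33794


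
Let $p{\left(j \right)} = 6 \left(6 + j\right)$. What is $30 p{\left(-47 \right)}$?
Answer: $-7380$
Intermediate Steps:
$p{\left(j \right)} = 36 + 6 j$
$30 p{\left(-47 \right)} = 30 \left(36 + 6 \left(-47\right)\right) = 30 \left(36 - 282\right) = 30 \left(-246\right) = -7380$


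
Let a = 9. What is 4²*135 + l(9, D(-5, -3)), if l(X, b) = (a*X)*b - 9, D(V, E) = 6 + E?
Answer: 2394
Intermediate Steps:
l(X, b) = -9 + 9*X*b (l(X, b) = (9*X)*b - 9 = 9*X*b - 9 = -9 + 9*X*b)
4²*135 + l(9, D(-5, -3)) = 4²*135 + (-9 + 9*9*(6 - 3)) = 16*135 + (-9 + 9*9*3) = 2160 + (-9 + 243) = 2160 + 234 = 2394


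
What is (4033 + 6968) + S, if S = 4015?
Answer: 15016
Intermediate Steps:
(4033 + 6968) + S = (4033 + 6968) + 4015 = 11001 + 4015 = 15016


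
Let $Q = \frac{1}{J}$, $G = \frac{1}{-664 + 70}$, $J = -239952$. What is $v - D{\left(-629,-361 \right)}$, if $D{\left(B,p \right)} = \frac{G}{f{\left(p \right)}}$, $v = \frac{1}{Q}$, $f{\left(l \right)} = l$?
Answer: $- \frac{51453867169}{214434} \approx -2.3995 \cdot 10^{5}$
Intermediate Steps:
$G = - \frac{1}{594}$ ($G = \frac{1}{-594} = - \frac{1}{594} \approx -0.0016835$)
$Q = - \frac{1}{239952}$ ($Q = \frac{1}{-239952} = - \frac{1}{239952} \approx -4.1675 \cdot 10^{-6}$)
$v = -239952$ ($v = \frac{1}{- \frac{1}{239952}} = -239952$)
$D{\left(B,p \right)} = - \frac{1}{594 p}$
$v - D{\left(-629,-361 \right)} = -239952 - - \frac{1}{594 \left(-361\right)} = -239952 - \left(- \frac{1}{594}\right) \left(- \frac{1}{361}\right) = -239952 - \frac{1}{214434} = - \frac{51453867169}{214434}$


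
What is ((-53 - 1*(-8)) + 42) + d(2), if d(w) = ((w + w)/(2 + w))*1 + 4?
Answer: 2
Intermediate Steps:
d(w) = 4 + 2*w/(2 + w) (d(w) = ((2*w)/(2 + w))*1 + 4 = (2*w/(2 + w))*1 + 4 = 2*w/(2 + w) + 4 = 4 + 2*w/(2 + w))
((-53 - 1*(-8)) + 42) + d(2) = ((-53 - 1*(-8)) + 42) + 2*(4 + 3*2)/(2 + 2) = ((-53 + 8) + 42) + 2*(4 + 6)/4 = (-45 + 42) + 2*(¼)*10 = -3 + 5 = 2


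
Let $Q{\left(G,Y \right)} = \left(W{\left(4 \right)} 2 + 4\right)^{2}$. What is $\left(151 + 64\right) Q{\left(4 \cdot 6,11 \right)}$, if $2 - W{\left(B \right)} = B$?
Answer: $0$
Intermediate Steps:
$W{\left(B \right)} = 2 - B$
$Q{\left(G,Y \right)} = 0$ ($Q{\left(G,Y \right)} = \left(\left(2 - 4\right) 2 + 4\right)^{2} = \left(\left(-2\right) 2 + 4\right)^{2} = \left(-4 + 4\right)^{2} = 0^{2} = 0$)
$\left(151 + 64\right) Q{\left(4 \cdot 6,11 \right)} = \left(151 + 64\right) 0 = 215 \cdot 0 = 0$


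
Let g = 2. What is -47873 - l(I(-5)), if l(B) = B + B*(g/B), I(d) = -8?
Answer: -47867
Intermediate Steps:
l(B) = 2 + B (l(B) = B + B*(2/B) = B + 2 = 2 + B)
-47873 - l(I(-5)) = -47873 - (2 - 8) = -47873 - 1*(-6) = -47873 + 6 = -47867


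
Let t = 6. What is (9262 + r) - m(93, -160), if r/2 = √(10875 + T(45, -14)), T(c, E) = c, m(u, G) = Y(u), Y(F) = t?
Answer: 9256 + 4*√2730 ≈ 9465.0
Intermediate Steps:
Y(F) = 6
m(u, G) = 6
r = 4*√2730 (r = 2*√(10875 + 45) = 2*√10920 = 2*(2*√2730) = 4*√2730 ≈ 209.00)
(9262 + r) - m(93, -160) = (9262 + 4*√2730) - 1*6 = (9262 + 4*√2730) - 6 = 9256 + 4*√2730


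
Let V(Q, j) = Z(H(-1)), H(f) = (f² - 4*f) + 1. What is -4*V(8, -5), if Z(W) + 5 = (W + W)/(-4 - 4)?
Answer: 26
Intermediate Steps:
H(f) = 1 + f² - 4*f
Z(W) = -5 - W/4 (Z(W) = -5 + (W + W)/(-4 - 4) = -5 + (2*W)/(-8) = -5 + (2*W)*(-⅛) = -5 - W/4)
V(Q, j) = -13/2 (V(Q, j) = -5 - (1 + (-1)² - 4*(-1))/4 = -5 - (1 + 1 + 4)/4 = -5 - ¼*6 = -5 - 3/2 = -13/2)
-4*V(8, -5) = -4*(-13/2) = 26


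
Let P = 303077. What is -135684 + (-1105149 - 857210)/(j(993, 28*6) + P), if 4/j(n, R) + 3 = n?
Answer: -20356707974733/150023117 ≈ -1.3569e+5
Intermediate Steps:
j(n, R) = 4/(-3 + n)
-135684 + (-1105149 - 857210)/(j(993, 28*6) + P) = -135684 + (-1105149 - 857210)/(4/(-3 + 993) + 303077) = -135684 - 1962359/(4/990 + 303077) = -135684 - 1962359/(4*(1/990) + 303077) = -135684 - 1962359/(2/495 + 303077) = -135684 - 1962359/150023117/495 = -135684 - 1962359*495/150023117 = -135684 - 971367705/150023117 = -20356707974733/150023117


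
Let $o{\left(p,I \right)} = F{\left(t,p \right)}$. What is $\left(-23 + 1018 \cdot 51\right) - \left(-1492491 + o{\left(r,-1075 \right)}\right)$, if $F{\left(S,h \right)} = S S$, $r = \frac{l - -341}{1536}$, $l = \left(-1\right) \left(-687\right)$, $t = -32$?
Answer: $1543362$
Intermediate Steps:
$l = 687$
$r = \frac{257}{384}$ ($r = \frac{687 - -341}{1536} = \left(687 + 341\right) \frac{1}{1536} = 1028 \cdot \frac{1}{1536} = \frac{257}{384} \approx 0.66927$)
$F{\left(S,h \right)} = S^{2}$
$o{\left(p,I \right)} = 1024$ ($o{\left(p,I \right)} = \left(-32\right)^{2} = 1024$)
$\left(-23 + 1018 \cdot 51\right) - \left(-1492491 + o{\left(r,-1075 \right)}\right) = \left(-23 + 1018 \cdot 51\right) - \left(-1492491 + 1024\right) = \left(-23 + 51918\right) - -1491467 = 51895 + 1491467 = 1543362$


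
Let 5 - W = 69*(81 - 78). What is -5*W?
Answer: 1010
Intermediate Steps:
W = -202 (W = 5 - 69*(81 - 78) = 5 - 69*3 = 5 - 1*207 = 5 - 207 = -202)
-5*W = -5*(-202) = 1010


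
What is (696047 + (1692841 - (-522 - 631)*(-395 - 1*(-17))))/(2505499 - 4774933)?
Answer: -325509/378239 ≈ -0.86059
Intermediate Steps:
(696047 + (1692841 - (-522 - 631)*(-395 - 1*(-17))))/(2505499 - 4774933) = (696047 + (1692841 - (-1153)*(-395 + 17)))/(-2269434) = (696047 + (1692841 - (-1153)*(-378)))*(-1/2269434) = (696047 + (1692841 - 1*435834))*(-1/2269434) = (696047 + (1692841 - 435834))*(-1/2269434) = (696047 + 1257007)*(-1/2269434) = 1953054*(-1/2269434) = -325509/378239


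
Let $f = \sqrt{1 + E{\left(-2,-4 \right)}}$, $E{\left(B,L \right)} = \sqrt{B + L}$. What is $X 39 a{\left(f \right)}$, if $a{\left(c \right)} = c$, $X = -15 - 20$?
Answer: $- 1365 \sqrt{1 + i \sqrt{6}} \approx -1842.9 - 1238.2 i$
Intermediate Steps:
$X = -35$
$f = \sqrt{1 + i \sqrt{6}}$ ($f = \sqrt{1 + \sqrt{-2 - 4}} = \sqrt{1 + \sqrt{-6}} = \sqrt{1 + i \sqrt{6}} \approx 1.3501 + 0.90712 i$)
$X 39 a{\left(f \right)} = \left(-35\right) 39 \sqrt{1 + i \sqrt{6}} = - 1365 \sqrt{1 + i \sqrt{6}}$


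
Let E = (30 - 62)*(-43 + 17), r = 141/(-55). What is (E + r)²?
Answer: 2081093161/3025 ≈ 6.8797e+5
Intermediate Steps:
r = -141/55 (r = 141*(-1/55) = -141/55 ≈ -2.5636)
E = 832 (E = -32*(-26) = 832)
(E + r)² = (832 - 141/55)² = (45619/55)² = 2081093161/3025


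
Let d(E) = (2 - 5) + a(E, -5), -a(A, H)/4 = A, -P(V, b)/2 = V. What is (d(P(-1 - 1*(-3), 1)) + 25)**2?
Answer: 1444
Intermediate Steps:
P(V, b) = -2*V
a(A, H) = -4*A
d(E) = -3 - 4*E (d(E) = (2 - 5) - 4*E = -3 - 4*E)
(d(P(-1 - 1*(-3), 1)) + 25)**2 = ((-3 - (-8)*(-1 - 1*(-3))) + 25)**2 = ((-3 - (-8)*(-1 + 3)) + 25)**2 = ((-3 - (-8)*2) + 25)**2 = ((-3 - 4*(-4)) + 25)**2 = ((-3 + 16) + 25)**2 = (13 + 25)**2 = 38**2 = 1444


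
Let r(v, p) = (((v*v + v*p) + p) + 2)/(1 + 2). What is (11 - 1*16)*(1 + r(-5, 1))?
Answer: -130/3 ≈ -43.333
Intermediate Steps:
r(v, p) = 2/3 + p/3 + v**2/3 + p*v/3 (r(v, p) = (((v**2 + p*v) + p) + 2)/3 = ((p + v**2 + p*v) + 2)*(1/3) = (2 + p + v**2 + p*v)*(1/3) = 2/3 + p/3 + v**2/3 + p*v/3)
(11 - 1*16)*(1 + r(-5, 1)) = (11 - 1*16)*(1 + (2/3 + (1/3)*1 + (1/3)*(-5)**2 + (1/3)*1*(-5))) = (11 - 16)*(1 + (2/3 + 1/3 + (1/3)*25 - 5/3)) = -5*(1 + (2/3 + 1/3 + 25/3 - 5/3)) = -5*(1 + 23/3) = -5*26/3 = -130/3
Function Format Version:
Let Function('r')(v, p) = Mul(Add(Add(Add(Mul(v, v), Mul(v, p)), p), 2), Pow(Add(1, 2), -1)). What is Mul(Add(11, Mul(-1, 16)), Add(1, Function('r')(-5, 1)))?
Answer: Rational(-130, 3) ≈ -43.333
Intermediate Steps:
Function('r')(v, p) = Add(Rational(2, 3), Mul(Rational(1, 3), p), Mul(Rational(1, 3), Pow(v, 2)), Mul(Rational(1, 3), p, v)) (Function('r')(v, p) = Mul(Add(Add(Add(Pow(v, 2), Mul(p, v)), p), 2), Pow(3, -1)) = Mul(Add(Add(p, Pow(v, 2), Mul(p, v)), 2), Rational(1, 3)) = Mul(Add(2, p, Pow(v, 2), Mul(p, v)), Rational(1, 3)) = Add(Rational(2, 3), Mul(Rational(1, 3), p), Mul(Rational(1, 3), Pow(v, 2)), Mul(Rational(1, 3), p, v)))
Mul(Add(11, Mul(-1, 16)), Add(1, Function('r')(-5, 1))) = Mul(Add(11, Mul(-1, 16)), Add(1, Add(Rational(2, 3), Mul(Rational(1, 3), 1), Mul(Rational(1, 3), Pow(-5, 2)), Mul(Rational(1, 3), 1, -5)))) = Mul(Add(11, -16), Add(1, Add(Rational(2, 3), Rational(1, 3), Mul(Rational(1, 3), 25), Rational(-5, 3)))) = Mul(-5, Add(1, Add(Rational(2, 3), Rational(1, 3), Rational(25, 3), Rational(-5, 3)))) = Mul(-5, Add(1, Rational(23, 3))) = Mul(-5, Rational(26, 3)) = Rational(-130, 3)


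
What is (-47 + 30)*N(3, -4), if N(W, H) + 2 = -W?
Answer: 85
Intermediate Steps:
N(W, H) = -2 - W
(-47 + 30)*N(3, -4) = (-47 + 30)*(-2 - 1*3) = -17*(-2 - 3) = -17*(-5) = 85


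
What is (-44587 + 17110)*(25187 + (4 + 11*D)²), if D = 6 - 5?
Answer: -698245524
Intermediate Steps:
D = 1
(-44587 + 17110)*(25187 + (4 + 11*D)²) = (-44587 + 17110)*(25187 + (4 + 11*1)²) = -27477*(25187 + (4 + 11)²) = -27477*(25187 + 15²) = -27477*(25187 + 225) = -27477*25412 = -698245524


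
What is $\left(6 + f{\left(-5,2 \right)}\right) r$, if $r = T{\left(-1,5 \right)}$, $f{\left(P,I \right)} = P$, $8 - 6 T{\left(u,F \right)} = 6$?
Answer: $\frac{1}{3} \approx 0.33333$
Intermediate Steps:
$T{\left(u,F \right)} = \frac{1}{3}$ ($T{\left(u,F \right)} = \frac{4}{3} - 1 = \frac{1}{3}$)
$r = \frac{1}{3} \approx 0.33333$
$\left(6 + f{\left(-5,2 \right)}\right) r = \left(6 - 5\right) \frac{1}{3} = 1 \cdot \frac{1}{3} = \frac{1}{3}$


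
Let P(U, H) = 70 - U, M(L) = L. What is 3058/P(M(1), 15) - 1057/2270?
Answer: 6868727/156630 ≈ 43.853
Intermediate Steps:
3058/P(M(1), 15) - 1057/2270 = 3058/(70 - 1*1) - 1057/2270 = 3058/(70 - 1) - 1057*1/2270 = 3058/69 - 1057/2270 = 6868727/156630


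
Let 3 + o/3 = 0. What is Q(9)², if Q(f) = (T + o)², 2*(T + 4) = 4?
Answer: 14641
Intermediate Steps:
T = -2 (T = -4 + (½)*4 = -4 + 2 = -2)
o = -9 (o = -9 + 3*0 = -9 + 0 = -9)
Q(f) = 121 (Q(f) = (-2 - 9)² = (-11)² = 121)
Q(9)² = 121² = 14641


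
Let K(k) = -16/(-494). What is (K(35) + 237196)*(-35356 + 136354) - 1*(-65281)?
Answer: 5917228369567/247 ≈ 2.3956e+10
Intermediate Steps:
K(k) = 8/247 (K(k) = -16*(-1/494) = 8/247)
(K(35) + 237196)*(-35356 + 136354) - 1*(-65281) = (8/247 + 237196)*(-35356 + 136354) - 1*(-65281) = (58587420/247)*100998 + 65281 = 5917212245160/247 + 65281 = 5917228369567/247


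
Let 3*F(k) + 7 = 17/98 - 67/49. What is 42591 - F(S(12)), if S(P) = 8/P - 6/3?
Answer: 12522557/294 ≈ 42594.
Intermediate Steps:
S(P) = -2 + 8/P (S(P) = 8/P - 6*⅓ = 8/P - 2 = -2 + 8/P)
F(k) = -803/294 (F(k) = -7/3 + (17/98 - 67/49)/3 = -7/3 + (⅓)*(-117/98) = -7/3 - 39/98 = -803/294)
42591 - F(S(12)) = 42591 - 1*(-803/294) = 42591 + 803/294 = 12522557/294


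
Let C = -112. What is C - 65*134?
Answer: -8822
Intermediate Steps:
C - 65*134 = -112 - 65*134 = -112 - 8710 = -8822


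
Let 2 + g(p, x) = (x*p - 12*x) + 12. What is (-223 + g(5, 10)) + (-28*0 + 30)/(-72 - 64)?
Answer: -19259/68 ≈ -283.22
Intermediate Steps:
g(p, x) = 10 - 12*x + p*x (g(p, x) = -2 + ((x*p - 12*x) + 12) = -2 + ((p*x - 12*x) + 12) = -2 + ((-12*x + p*x) + 12) = -2 + (12 - 12*x + p*x) = 10 - 12*x + p*x)
(-223 + g(5, 10)) + (-28*0 + 30)/(-72 - 64) = (-223 + (10 - 12*10 + 5*10)) + (-28*0 + 30)/(-72 - 64) = (-223 + (10 - 120 + 50)) + (0 + 30)/(-136) = (-223 - 60) + 30*(-1/136) = -283 - 15/68 = -19259/68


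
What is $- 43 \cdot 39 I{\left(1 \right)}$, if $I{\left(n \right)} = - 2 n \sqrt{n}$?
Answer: $3354$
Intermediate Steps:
$I{\left(n \right)} = - 2 n^{\frac{3}{2}}$
$- 43 \cdot 39 I{\left(1 \right)} = - 43 \cdot 39 \left(- 2 \cdot 1^{\frac{3}{2}}\right) = - 1677 \left(\left(-2\right) 1\right) = - 1677 \left(-2\right) = \left(-1\right) \left(-3354\right) = 3354$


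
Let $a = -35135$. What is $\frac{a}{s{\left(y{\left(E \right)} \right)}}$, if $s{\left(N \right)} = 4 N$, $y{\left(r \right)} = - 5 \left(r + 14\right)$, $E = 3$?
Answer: $\frac{7027}{68} \approx 103.34$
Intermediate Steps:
$y{\left(r \right)} = -70 - 5 r$ ($y{\left(r \right)} = - 5 \left(14 + r\right) = -70 - 5 r$)
$\frac{a}{s{\left(y{\left(E \right)} \right)}} = - \frac{35135}{4 \left(-70 - 15\right)} = - \frac{35135}{4 \left(-85\right)} = - \frac{35135}{-340} = \left(-35135\right) \left(- \frac{1}{340}\right) = \frac{7027}{68}$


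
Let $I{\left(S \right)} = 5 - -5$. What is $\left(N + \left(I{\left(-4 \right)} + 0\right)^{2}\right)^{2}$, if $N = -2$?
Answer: $9604$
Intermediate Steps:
$I{\left(S \right)} = 10$ ($I{\left(S \right)} = 5 + 5 = 10$)
$\left(N + \left(I{\left(-4 \right)} + 0\right)^{2}\right)^{2} = \left(-2 + \left(10 + 0\right)^{2}\right)^{2} = \left(-2 + 10^{2}\right)^{2} = \left(-2 + 100\right)^{2} = 98^{2} = 9604$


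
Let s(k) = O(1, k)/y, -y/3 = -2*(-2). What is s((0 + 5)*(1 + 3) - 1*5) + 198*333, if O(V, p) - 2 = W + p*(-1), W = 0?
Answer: 791221/12 ≈ 65935.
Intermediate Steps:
O(V, p) = 2 - p (O(V, p) = 2 + (0 + p*(-1)) = 2 + (0 - p) = 2 - p)
y = -12 (y = -(-6)*(-2) = -3*4 = -12)
s(k) = -⅙ + k/12 (s(k) = (2 - k)/(-12) = (2 - k)*(-1/12) = -⅙ + k/12)
s((0 + 5)*(1 + 3) - 1*5) + 198*333 = (-⅙ + ((0 + 5)*(1 + 3) - 1*5)/12) + 198*333 = (-⅙ + (5*4 - 5)/12) + 65934 = (-⅙ + (20 - 5)/12) + 65934 = (-⅙ + (1/12)*15) + 65934 = (-⅙ + 5/4) + 65934 = 13/12 + 65934 = 791221/12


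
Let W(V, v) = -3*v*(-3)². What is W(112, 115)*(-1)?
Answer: 3105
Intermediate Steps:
W(V, v) = -27*v (W(V, v) = -3*v*9 = -27*v)
W(112, 115)*(-1) = -27*115*(-1) = -3105*(-1) = 3105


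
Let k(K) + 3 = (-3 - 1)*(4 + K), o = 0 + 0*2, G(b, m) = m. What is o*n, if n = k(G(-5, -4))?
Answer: 0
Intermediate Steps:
o = 0 (o = 0 + 0 = 0)
k(K) = -19 - 4*K (k(K) = -3 + (-3 - 1)*(4 + K) = -3 - 4*(4 + K) = -3 + (-16 - 4*K) = -19 - 4*K)
n = -3 (n = -19 - 4*(-4) = -19 + 16 = -3)
o*n = 0*(-3) = 0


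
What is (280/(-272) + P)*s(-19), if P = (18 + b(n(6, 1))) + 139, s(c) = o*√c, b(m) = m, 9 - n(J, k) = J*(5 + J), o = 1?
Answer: 3365*I*√19/34 ≈ 431.4*I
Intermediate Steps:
n(J, k) = 9 - J*(5 + J)
s(c) = √c (s(c) = 1*√c = √c)
P = 100 (P = (18 + (9 - 1*6² - 5*6)) + 139 = (18 + (9 - 1*36 - 30)) + 139 = (18 + (9 - 36 - 30)) + 139 = (18 - 57) + 139 = -39 + 139 = 100)
(280/(-272) + P)*s(-19) = (280/(-272) + 100)*√(-19) = (280*(-1/272) + 100)*(I*√19) = (-35/34 + 100)*(I*√19) = 3365*(I*√19)/34 = 3365*I*√19/34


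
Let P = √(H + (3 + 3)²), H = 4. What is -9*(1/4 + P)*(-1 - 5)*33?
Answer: 891/2 + 3564*√10 ≈ 11716.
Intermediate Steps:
P = 2*√10 (P = √(4 + (3 + 3)²) = √(4 + 6²) = √(4 + 36) = √40 = 2*√10 ≈ 6.3246)
-9*(1/4 + P)*(-1 - 5)*33 = -9*(1/4 + 2*√10)*(-1 - 5)*33 = -9*(¼ + 2*√10)*(-6)*33 = -9*(-3/2 - 12*√10)*33 = (27/2 + 108*√10)*33 = 891/2 + 3564*√10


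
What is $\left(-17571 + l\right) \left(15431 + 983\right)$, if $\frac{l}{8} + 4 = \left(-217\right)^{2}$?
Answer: $5894415126$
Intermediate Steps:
$l = 376680$ ($l = -32 + 8 \left(-217\right)^{2} = -32 + 8 \cdot 47089 = -32 + 376712 = 376680$)
$\left(-17571 + l\right) \left(15431 + 983\right) = \left(-17571 + 376680\right) \left(15431 + 983\right) = 359109 \cdot 16414 = 5894415126$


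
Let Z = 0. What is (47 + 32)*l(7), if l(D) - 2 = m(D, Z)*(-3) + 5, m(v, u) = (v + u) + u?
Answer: -1106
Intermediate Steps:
m(v, u) = v + 2*u (m(v, u) = (u + v) + u = v + 2*u)
l(D) = 7 - 3*D (l(D) = 2 + ((D + 2*0)*(-3) + 5) = 2 + ((D + 0)*(-3) + 5) = 2 + (D*(-3) + 5) = 2 + (-3*D + 5) = 2 + (5 - 3*D) = 7 - 3*D)
(47 + 32)*l(7) = (47 + 32)*(7 - 3*7) = 79*(7 - 21) = 79*(-14) = -1106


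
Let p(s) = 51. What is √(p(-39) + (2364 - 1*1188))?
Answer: √1227 ≈ 35.029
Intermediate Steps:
√(p(-39) + (2364 - 1*1188)) = √(51 + (2364 - 1*1188)) = √(51 + (2364 - 1188)) = √(51 + 1176) = √1227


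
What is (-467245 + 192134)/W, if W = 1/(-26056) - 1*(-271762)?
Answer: -7168292216/7081030671 ≈ -1.0123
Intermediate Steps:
W = 7081030671/26056 (W = -1/26056 + 271762 = 7081030671/26056 ≈ 2.7176e+5)
(-467245 + 192134)/W = (-467245 + 192134)/(7081030671/26056) = -275111*26056/7081030671 = -7168292216/7081030671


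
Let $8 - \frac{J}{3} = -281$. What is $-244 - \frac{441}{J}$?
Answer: $- \frac{70663}{289} \approx -244.51$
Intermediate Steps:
$J = 867$ ($J = 24 - -843 = 24 + 843 = 867$)
$-244 - \frac{441}{J} = -244 - \frac{441}{867} = -244 - \frac{147}{289} = - \frac{70663}{289}$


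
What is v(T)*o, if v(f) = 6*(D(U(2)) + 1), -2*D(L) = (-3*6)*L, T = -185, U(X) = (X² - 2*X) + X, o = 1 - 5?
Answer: -456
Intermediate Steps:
o = -4
U(X) = X² - X
D(L) = 9*L (D(L) = -(-3*6)*L/2 = -(-9)*L = 9*L)
v(f) = 114 (v(f) = 6*(9*(2*(-1 + 2)) + 1) = 6*(9*(2*1) + 1) = 6*(9*2 + 1) = 6*(18 + 1) = 6*19 = 114)
v(T)*o = 114*(-4) = -456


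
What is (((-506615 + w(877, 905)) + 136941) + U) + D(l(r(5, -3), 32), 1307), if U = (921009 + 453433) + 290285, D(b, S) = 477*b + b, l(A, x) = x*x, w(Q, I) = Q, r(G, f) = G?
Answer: 1785402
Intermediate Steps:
l(A, x) = x²
D(b, S) = 478*b
U = 1664727 (U = 1374442 + 290285 = 1664727)
(((-506615 + w(877, 905)) + 136941) + U) + D(l(r(5, -3), 32), 1307) = (((-506615 + 877) + 136941) + 1664727) + 478*32² = ((-505738 + 136941) + 1664727) + 478*1024 = (-368797 + 1664727) + 489472 = 1295930 + 489472 = 1785402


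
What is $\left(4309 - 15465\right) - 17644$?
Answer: $-28800$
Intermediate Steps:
$\left(4309 - 15465\right) - 17644 = -11156 - 17644 = -28800$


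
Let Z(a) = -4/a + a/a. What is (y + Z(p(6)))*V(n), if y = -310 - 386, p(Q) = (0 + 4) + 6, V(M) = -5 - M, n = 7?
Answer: 41724/5 ≈ 8344.8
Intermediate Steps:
p(Q) = 10 (p(Q) = 4 + 6 = 10)
Z(a) = 1 - 4/a (Z(a) = -4/a + 1 = 1 - 4/a)
y = -696
(y + Z(p(6)))*V(n) = (-696 + (-4 + 10)/10)*(-5 - 1*7) = (-696 + (⅒)*6)*(-5 - 7) = (-696 + ⅗)*(-12) = -3477/5*(-12) = 41724/5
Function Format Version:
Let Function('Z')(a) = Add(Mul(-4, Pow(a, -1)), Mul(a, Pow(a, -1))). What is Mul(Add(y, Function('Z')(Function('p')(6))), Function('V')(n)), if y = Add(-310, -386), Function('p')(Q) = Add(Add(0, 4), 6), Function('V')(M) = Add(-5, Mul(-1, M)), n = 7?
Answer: Rational(41724, 5) ≈ 8344.8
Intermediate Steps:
Function('p')(Q) = 10 (Function('p')(Q) = Add(4, 6) = 10)
Function('Z')(a) = Add(1, Mul(-4, Pow(a, -1))) (Function('Z')(a) = Add(Mul(-4, Pow(a, -1)), 1) = Add(1, Mul(-4, Pow(a, -1))))
y = -696
Mul(Add(y, Function('Z')(Function('p')(6))), Function('V')(n)) = Mul(Add(-696, Mul(Pow(10, -1), Add(-4, 10))), Add(-5, Mul(-1, 7))) = Mul(Add(-696, Mul(Rational(1, 10), 6)), Add(-5, -7)) = Mul(Add(-696, Rational(3, 5)), -12) = Mul(Rational(-3477, 5), -12) = Rational(41724, 5)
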